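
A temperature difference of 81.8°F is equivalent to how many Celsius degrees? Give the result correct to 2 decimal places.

Only the scale ratio 5/9 matters for a change in temperature.
81.8 × 5/9 = 45.44.

45.44°C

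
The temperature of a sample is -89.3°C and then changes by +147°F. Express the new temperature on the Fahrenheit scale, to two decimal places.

18.26°F

The 147°F change is an interval, so only the factor 5/9 applies: +147 × 5/9 = +81.6667°C.
Final Celsius temperature: -89.3000 + 81.6667 = -7.6333°C.
In Fahrenheit: -7.6333 × 1.8 + 32 = 18.26°F.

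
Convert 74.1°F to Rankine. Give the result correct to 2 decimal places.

In Celsius: (74.1 - 32) × 5/9 = 23.3889°C.
In Rankine: 23.3889 × 1.8 + 491.67 = 533.77°R.

533.77°R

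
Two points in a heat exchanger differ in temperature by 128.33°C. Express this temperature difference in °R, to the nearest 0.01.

For a temperature interval the offset drops out; only the factor 1.8 applies.
128.33 × 1.8 = 230.99.

230.99°R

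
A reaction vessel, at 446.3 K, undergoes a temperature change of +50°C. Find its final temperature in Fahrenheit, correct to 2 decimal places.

433.67°F

Initial temperature in Celsius: 446.3 - 273.15 = 173.1500°C.
Final Celsius temperature: 173.1500 + 50.0000 = 223.1500°C.
In Fahrenheit: 223.1500 × 1.8 + 32 = 433.67°F.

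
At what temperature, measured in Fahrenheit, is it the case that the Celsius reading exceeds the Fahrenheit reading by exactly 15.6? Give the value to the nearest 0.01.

-75.10°F

Let F be the Fahrenheit reading. The Celsius reading is C = 5/9·F - 17.7778.
Require C - F = 15.6: (-4/9)·F - 17.7778 = 15.6.
F = (15.6 + 17.7778) / (-4/9) = -75.10.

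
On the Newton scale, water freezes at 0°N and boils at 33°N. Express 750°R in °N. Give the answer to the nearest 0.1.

47.4°N

First in Celsius: (750 - 491.67) × 5/9 = 143.5167°C.
Linearly onto the Newton scale: 0 + (143.5167 / 100) × (33 - 0) = 47.4°N.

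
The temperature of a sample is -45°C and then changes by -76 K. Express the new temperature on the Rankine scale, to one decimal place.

273.9°R

The 76 K change is an interval; Kelvin and Celsius degrees are the same size, so ΔC = -76°C.
Final Celsius temperature: -45.0000 - 76.0000 = -121.0000°C.
In Rankine: -121.0000 × 1.8 + 491.67 = 273.9°R.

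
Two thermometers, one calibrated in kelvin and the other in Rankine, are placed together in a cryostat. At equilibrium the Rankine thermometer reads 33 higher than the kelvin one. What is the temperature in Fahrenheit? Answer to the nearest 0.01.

Let x be the kelvin reading; then the Rankine reading is 1.8·x.
(1.8·x) - x = 33  ⇒  (0.8)·x = 33  ⇒  x = 41.2500 K.
In Celsius: 41.25 - 273.15 = -231.9000°C.
In Fahrenheit: -231.9000 × 1.8 + 32 = -385.42°F.

-385.42°F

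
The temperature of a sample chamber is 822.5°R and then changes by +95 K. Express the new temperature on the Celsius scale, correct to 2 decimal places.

Initial temperature in Celsius: (822.5 - 491.67) × 5/9 = 183.7944°C.
The 95 K change is an interval; Kelvin and Celsius degrees are the same size, so ΔC = +95°C.
Final Celsius temperature: 183.7944 + 95.0000 = 278.7944°C.

278.79°C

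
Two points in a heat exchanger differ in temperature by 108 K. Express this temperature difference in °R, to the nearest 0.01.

194.40°R

An interval of 1 K corresponds to 1.8°R.
108 × 1.8 = 194.40.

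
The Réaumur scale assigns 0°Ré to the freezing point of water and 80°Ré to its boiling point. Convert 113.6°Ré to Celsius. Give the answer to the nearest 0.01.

142.00°C

Linear interpolation between the fixed points: C = (113.6 - 0) × 100 / (80 - 0) = 142.0000°C.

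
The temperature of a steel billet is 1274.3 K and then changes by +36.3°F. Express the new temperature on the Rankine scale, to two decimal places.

2330.04°R

Initial temperature in Celsius: 1274.3 - 273.15 = 1001.1500°C.
The 36.3°F change is an interval, so only the factor 5/9 applies: +36.3 × 5/9 = +20.1667°C.
Final Celsius temperature: 1001.1500 + 20.1667 = 1021.3167°C.
In Rankine: 1021.3167 × 1.8 + 491.67 = 2330.04°R.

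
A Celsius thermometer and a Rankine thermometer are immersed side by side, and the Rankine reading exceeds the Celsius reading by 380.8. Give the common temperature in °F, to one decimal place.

-217.5°F

Let x be the Celsius reading; then the Rankine reading is 1.8·x + 491.67.
(1.8·x + 491.67) - x = 380.8  ⇒  (0.8)·x = -110.87  ⇒  x = -138.5875°C.
In Fahrenheit: -138.5875 × 1.8 + 32 = -217.5°F.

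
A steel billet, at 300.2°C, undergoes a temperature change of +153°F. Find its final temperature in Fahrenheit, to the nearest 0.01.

725.36°F

The 153°F change is an interval, so only the factor 5/9 applies: +153 × 5/9 = +85.0000°C.
Final Celsius temperature: 300.2000 + 85.0000 = 385.2000°C.
In Fahrenheit: 385.2000 × 1.8 + 32 = 725.36°F.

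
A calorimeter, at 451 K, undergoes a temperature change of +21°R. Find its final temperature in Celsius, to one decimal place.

Initial temperature in Celsius: 451 - 273.15 = 177.8500°C.
The 21°R change is an interval, so only the factor 5/9 applies: +21 × 5/9 = +11.6667°C.
Final Celsius temperature: 177.8500 + 11.6667 = 189.5167°C.

189.5°C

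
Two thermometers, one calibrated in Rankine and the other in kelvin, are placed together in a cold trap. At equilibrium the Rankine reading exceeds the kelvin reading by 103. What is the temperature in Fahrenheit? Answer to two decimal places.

Let x be the Rankine reading; then the kelvin reading is 5/9·x.
(5/9·x) - x = -103  ⇒  (-4/9)·x = -103  ⇒  x = 231.7500°R.
In Celsius: (231.75 - 491.67) × 5/9 = -144.4000°C.
In Fahrenheit: -144.4000 × 1.8 + 32 = -227.92°F.

-227.92°F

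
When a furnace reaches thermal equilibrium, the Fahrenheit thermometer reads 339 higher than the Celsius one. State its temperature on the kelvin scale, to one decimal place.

Let x be the Celsius reading; then the Fahrenheit reading is 1.8·x + 32.
(1.8·x + 32) - x = 339  ⇒  (0.8)·x = 307  ⇒  x = 383.7500°C.
In kelvin: 383.7500 + 273.15 = 656.9 K.

656.9 K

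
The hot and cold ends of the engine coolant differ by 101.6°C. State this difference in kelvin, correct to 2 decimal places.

Celsius and kelvin degrees are the same size, so the interval is unchanged: 101.60.

101.60 K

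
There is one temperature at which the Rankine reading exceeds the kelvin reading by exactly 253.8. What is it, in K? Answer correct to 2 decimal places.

Let K be the kelvin reading. The Rankine reading is R = 1.8·K.
Require R - K = 253.8: (0.8)·K = 253.8.
K = (253.8) / (0.8) = 317.25.

317.25 K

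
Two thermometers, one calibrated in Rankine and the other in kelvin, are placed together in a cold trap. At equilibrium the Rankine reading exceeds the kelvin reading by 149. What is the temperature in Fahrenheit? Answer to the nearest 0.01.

-124.42°F

Let x be the Rankine reading; then the kelvin reading is 5/9·x.
(5/9·x) - x = -149  ⇒  (-4/9)·x = -149  ⇒  x = 335.2500°R.
In Celsius: (335.25 - 491.67) × 5/9 = -86.9000°C.
In Fahrenheit: -86.9000 × 1.8 + 32 = -124.42°F.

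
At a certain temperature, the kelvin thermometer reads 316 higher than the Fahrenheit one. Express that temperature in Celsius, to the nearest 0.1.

-93.6°C

Let x be the Fahrenheit reading; then the kelvin reading is 5/9·x + 255.372.
(5/9·x + 255.372) - x = 316  ⇒  (-4/9)·x = 60.6278  ⇒  x = -136.4125°F.
In Celsius: (-136.4125 - 32) × 5/9 = -93.6°C.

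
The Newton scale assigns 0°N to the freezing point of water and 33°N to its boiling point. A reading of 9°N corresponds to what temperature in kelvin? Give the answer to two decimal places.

Linear interpolation between the fixed points: C = (9 - 0) × 100 / (33 - 0) = 27.2727°C.
Then 27.2727 + 273.15 = 300.42 K.

300.42 K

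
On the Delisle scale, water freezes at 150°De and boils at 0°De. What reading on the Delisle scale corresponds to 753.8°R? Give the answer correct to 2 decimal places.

First in Celsius: (753.8 - 491.67) × 5/9 = 145.6278°C.
Linearly onto the Delisle scale: 150 + (145.6278 / 100) × (0 - 150) = -68.44°De.

-68.44°De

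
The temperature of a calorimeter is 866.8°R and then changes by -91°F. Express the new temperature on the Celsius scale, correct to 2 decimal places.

Initial temperature in Celsius: (866.8 - 491.67) × 5/9 = 208.4056°C.
The 91°F change is an interval, so only the factor 5/9 applies: -91 × 5/9 = -50.5556°C.
Final Celsius temperature: 208.4056 - 50.5556 = 157.8500°C.

157.85°C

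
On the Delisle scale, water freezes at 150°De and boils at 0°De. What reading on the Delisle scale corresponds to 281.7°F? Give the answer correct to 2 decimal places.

First in Celsius: (281.7 - 32) × 5/9 = 138.7222°C.
Linearly onto the Delisle scale: 150 + (138.7222 / 100) × (0 - 150) = -58.08°De.

-58.08°De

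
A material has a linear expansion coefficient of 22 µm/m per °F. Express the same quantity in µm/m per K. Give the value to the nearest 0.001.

Since only a temperature interval is involved, the additive offset between the scales drops out.
A change of 1 K is a change of 1.8°F, so per K the value is 22 × 1.8 = 39.600.

39.600 µm/m per K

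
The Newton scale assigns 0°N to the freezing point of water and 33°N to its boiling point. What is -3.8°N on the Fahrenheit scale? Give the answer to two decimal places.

11.27°F

Linear interpolation between the fixed points: C = (-3.8 - 0) × 100 / (33 - 0) = -11.5152°C.
Then -11.5152 × 1.8 + 32 = 11.27°F.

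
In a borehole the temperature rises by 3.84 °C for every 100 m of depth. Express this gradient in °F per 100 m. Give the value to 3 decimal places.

The quantity depends on a temperature interval, so only the ratio of degree sizes applies; the offset between the scales is irrelevant.
A change of 1°C is a change of 1.8°F, so 3.84 × 1.8 = 6.912.

6.912 °F/100 m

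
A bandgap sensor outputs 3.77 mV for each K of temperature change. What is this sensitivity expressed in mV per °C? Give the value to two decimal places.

The quantity depends on a temperature interval, so only the ratio of degree sizes applies; the offset between the scales is irrelevant.
A change of 1°C is a change of 1 K, so per °C the value is 3.77 × 1 = 3.77.

3.77 mV per °C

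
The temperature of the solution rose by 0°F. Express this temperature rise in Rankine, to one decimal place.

0.0°R

Fahrenheit and Rankine degrees are the same size, so the interval is unchanged: 0.0.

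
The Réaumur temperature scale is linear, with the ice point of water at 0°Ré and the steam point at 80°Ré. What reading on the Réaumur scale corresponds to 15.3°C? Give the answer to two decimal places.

Linearly onto the Réaumur scale: 0 + (15.3000 / 100) × (80 - 0) = 12.24°Ré.

12.24°Ré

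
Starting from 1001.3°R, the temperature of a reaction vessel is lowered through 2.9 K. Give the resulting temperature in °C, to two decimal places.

Initial temperature in Celsius: (1001.3 - 491.67) × 5/9 = 283.1278°C.
The 2.9 K change is an interval; Kelvin and Celsius degrees are the same size, so ΔC = -2.9°C.
Final Celsius temperature: 283.1278 - 2.9000 = 280.2278°C.

280.23°C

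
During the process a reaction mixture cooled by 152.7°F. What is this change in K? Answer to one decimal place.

An interval of 1°F corresponds to 5/9 K.
152.7 × 5/9 = 84.8.

84.8 K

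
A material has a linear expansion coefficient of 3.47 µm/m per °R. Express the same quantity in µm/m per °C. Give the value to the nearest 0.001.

Since only a temperature interval is involved, the additive offset between the scales drops out.
A change of 1°C is a change of 1.8°R, so per °C the value is 3.47 × 1.8 = 6.246.

6.246 µm/m per °C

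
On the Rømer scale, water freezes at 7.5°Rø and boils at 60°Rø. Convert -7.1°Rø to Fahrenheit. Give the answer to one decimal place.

Linear interpolation between the fixed points: C = (-7.1 - 7.5) × 100 / (60 - 7.5) = -27.8095°C.
Then -27.8095 × 1.8 + 32 = -18.1°F.

-18.1°F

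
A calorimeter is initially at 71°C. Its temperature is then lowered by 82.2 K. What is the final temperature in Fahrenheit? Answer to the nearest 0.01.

The 82.2 K change is an interval; Kelvin and Celsius degrees are the same size, so ΔC = -82.2°C.
Final Celsius temperature: 71.0000 - 82.2000 = -11.2000°C.
In Fahrenheit: -11.2000 × 1.8 + 32 = 11.84°F.

11.84°F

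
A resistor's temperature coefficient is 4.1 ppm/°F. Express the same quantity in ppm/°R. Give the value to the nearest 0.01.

4.10 ppm/°R

The quantity depends on a temperature interval, so only the ratio of degree sizes applies; the offset between the scales is irrelevant.
A change of 1°R is a change of 1°F, so per °R the value is 4.1 × 1 = 4.10.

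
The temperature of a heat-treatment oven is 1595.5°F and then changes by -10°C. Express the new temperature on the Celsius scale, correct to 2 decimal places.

858.61°C

Initial temperature in Celsius: (1595.5 - 32) × 5/9 = 868.6111°C.
Final Celsius temperature: 868.6111 - 10.0000 = 858.6111°C.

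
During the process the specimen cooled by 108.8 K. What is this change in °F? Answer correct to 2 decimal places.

195.84°F

An interval of 1 K corresponds to 1.8°F.
108.8 × 1.8 = 195.84.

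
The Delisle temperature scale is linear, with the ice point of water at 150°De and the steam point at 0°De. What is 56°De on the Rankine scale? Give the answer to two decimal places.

604.47°R

Linear interpolation between the fixed points: C = (56 - 150) × 100 / (0 - 150) = 62.6667°C.
Then 62.6667 × 1.8 + 491.67 = 604.47°R.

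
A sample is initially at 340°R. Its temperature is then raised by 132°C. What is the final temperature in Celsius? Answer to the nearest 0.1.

47.7°C

Initial temperature in Celsius: (340 - 491.67) × 5/9 = -84.2611°C.
Final Celsius temperature: -84.2611 + 132.0000 = 47.7389°C.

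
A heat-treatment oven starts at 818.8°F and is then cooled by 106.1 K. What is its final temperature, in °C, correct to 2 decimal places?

331.01°C

Initial temperature in Celsius: (818.8 - 32) × 5/9 = 437.1111°C.
The 106.1 K change is an interval; Kelvin and Celsius degrees are the same size, so ΔC = -106.1°C.
Final Celsius temperature: 437.1111 - 106.1000 = 331.0111°C.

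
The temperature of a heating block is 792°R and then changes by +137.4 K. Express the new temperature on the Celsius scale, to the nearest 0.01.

304.25°C

Initial temperature in Celsius: (792 - 491.67) × 5/9 = 166.8500°C.
The 137.4 K change is an interval; Kelvin and Celsius degrees are the same size, so ΔC = +137.4°C.
Final Celsius temperature: 166.8500 + 137.4000 = 304.2500°C.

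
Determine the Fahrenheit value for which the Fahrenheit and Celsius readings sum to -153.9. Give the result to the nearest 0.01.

Let F be the Fahrenheit reading. The Celsius reading is C = 5/9·F - 17.7778.
Require F + C = -153.9: (14/9)·F - 17.7778 = -153.9.
F = (-153.9 + 17.7778) / (14/9) = -87.51.

-87.51°F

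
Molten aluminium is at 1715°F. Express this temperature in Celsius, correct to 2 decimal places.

In Celsius: (1715 - 32) × 5/9 = 935.0000°C.

935.00°C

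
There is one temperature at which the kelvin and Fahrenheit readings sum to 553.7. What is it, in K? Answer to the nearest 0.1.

361.9 K

Let K be the kelvin reading. The Fahrenheit reading is F = 1.8·K - 459.67.
Require K + F = 553.7: (2.8)·K - 459.67 = 553.7.
K = (553.7 + 459.67) / (2.8) = 361.9.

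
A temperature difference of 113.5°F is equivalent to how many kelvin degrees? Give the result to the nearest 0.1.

An interval of 1°F corresponds to 5/9 K.
113.5 × 5/9 = 63.1.

63.1 K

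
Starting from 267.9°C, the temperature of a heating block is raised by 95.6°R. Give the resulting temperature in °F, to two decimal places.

The 95.6°R change is an interval, so only the factor 5/9 applies: +95.6 × 5/9 = +53.1111°C.
Final Celsius temperature: 267.9000 + 53.1111 = 321.0111°C.
In Fahrenheit: 321.0111 × 1.8 + 32 = 609.82°F.

609.82°F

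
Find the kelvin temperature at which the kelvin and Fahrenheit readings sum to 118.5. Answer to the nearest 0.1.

Let K be the kelvin reading. The Fahrenheit reading is F = 1.8·K - 459.67.
Require K + F = 118.5: (2.8)·K - 459.67 = 118.5.
K = (118.5 + 459.67) / (2.8) = 206.5.

206.5 K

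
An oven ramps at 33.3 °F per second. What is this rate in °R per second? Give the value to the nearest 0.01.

The quantity depends on a temperature interval, so only the ratio of degree sizes applies; the offset between the scales is irrelevant.
A change of 1°F is a change of 1°R, so 33.3 × 1 = 33.30.

33.30 °R/second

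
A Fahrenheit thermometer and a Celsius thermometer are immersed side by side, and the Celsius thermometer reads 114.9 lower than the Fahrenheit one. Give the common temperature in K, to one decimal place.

376.8 K

Let x be the Fahrenheit reading; then the Celsius reading is 5/9·x - 17.7778.
(5/9·x - 17.7778) - x = -114.9  ⇒  (-4/9)·x = -97.1222  ⇒  x = 218.5250°F.
In Celsius: (218.525 - 32) × 5/9 = 103.6250°C.
In kelvin: 103.6250 + 273.15 = 376.8 K.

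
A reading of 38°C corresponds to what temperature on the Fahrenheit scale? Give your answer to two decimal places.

100.40°F

In Fahrenheit: 38.0000 × 1.8 + 32 = 100.40°F.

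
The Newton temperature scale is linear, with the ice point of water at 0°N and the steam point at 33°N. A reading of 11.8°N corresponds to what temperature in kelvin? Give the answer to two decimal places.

Linear interpolation between the fixed points: C = (11.8 - 0) × 100 / (33 - 0) = 35.7576°C.
Then 35.7576 + 273.15 = 308.91 K.

308.91 K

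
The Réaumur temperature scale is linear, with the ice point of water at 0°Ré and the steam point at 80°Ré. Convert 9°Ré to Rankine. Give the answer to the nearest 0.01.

Linear interpolation between the fixed points: C = (9 - 0) × 100 / (80 - 0) = 11.2500°C.
Then 11.2500 × 1.8 + 491.67 = 511.92°R.

511.92°R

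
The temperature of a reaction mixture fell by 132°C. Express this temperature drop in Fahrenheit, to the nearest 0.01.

237.60°F

For a temperature interval the offset drops out; only the factor 1.8 applies.
132 × 1.8 = 237.60.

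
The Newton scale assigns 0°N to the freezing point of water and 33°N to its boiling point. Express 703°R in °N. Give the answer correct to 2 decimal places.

First in Celsius: (703 - 491.67) × 5/9 = 117.4056°C.
Linearly onto the Newton scale: 0 + (117.4056 / 100) × (33 - 0) = 38.74°N.

38.74°N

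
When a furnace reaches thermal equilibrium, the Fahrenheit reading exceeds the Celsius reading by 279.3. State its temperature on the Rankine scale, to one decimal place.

Let x be the Celsius reading; then the Fahrenheit reading is 1.8·x + 32.
(1.8·x + 32) - x = 279.3  ⇒  (0.8)·x = 247.3  ⇒  x = 309.1250°C.
In Rankine: 309.1250 × 1.8 + 491.67 = 1048.1°R.

1048.1°R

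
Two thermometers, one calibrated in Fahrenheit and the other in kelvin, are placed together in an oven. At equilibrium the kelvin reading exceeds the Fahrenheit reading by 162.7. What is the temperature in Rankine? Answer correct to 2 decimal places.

Let x be the Fahrenheit reading; then the kelvin reading is 5/9·x + 255.372.
(5/9·x + 255.372) - x = 162.7  ⇒  (-4/9)·x = -92.6722  ⇒  x = 208.5125°F.
In Celsius: (208.5125 - 32) × 5/9 = 98.0625°C.
In Rankine: 98.0625 × 1.8 + 491.67 = 668.18°R.

668.18°R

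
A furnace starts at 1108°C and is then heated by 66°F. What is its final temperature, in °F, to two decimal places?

2092.40°F

The 66°F change is an interval, so only the factor 5/9 applies: +66 × 5/9 = +36.6667°C.
Final Celsius temperature: 1108.0000 + 36.6667 = 1144.6667°C.
In Fahrenheit: 1144.6667 × 1.8 + 32 = 2092.40°F.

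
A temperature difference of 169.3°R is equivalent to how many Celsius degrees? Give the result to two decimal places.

An interval of 1°R corresponds to 5/9°C.
169.3 × 5/9 = 94.06.

94.06°C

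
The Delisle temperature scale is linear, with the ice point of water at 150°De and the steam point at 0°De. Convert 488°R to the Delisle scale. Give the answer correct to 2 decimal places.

153.06°De

First in Celsius: (488 - 491.67) × 5/9 = -2.0389°C.
Linearly onto the Delisle scale: 150 + (-2.0389 / 100) × (0 - 150) = 153.06°De.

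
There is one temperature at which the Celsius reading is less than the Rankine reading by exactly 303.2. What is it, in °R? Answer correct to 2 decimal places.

67.61°R

Let R be the Rankine reading. The Celsius reading is C = 5/9·R - 273.15.
Require C - R = -303.2: (-4/9)·R - 273.15 = -303.2.
R = (-303.2 + 273.15) / (-4/9) = 67.61.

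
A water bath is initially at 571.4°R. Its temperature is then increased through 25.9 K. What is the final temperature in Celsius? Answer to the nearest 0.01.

70.19°C

Initial temperature in Celsius: (571.4 - 491.67) × 5/9 = 44.2944°C.
The 25.9 K change is an interval; Kelvin and Celsius degrees are the same size, so ΔC = +25.9°C.
Final Celsius temperature: 44.2944 + 25.9000 = 70.1944°C.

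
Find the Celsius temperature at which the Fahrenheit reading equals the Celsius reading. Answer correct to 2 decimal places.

-40.00°C

Let C be the Celsius reading. The Fahrenheit reading is F = 1.8·C + 32.
Set F = C: 1.8·C + 32 = C.
(0.8)·C = -32  ⇒  C = -40.00.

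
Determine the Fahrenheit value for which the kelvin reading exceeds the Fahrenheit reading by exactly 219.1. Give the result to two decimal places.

81.61°F

Let F be the Fahrenheit reading. The kelvin reading is K = 5/9·F + 255.372.
Require K - F = 219.1: (-4/9)·F + 255.372 = 219.1.
F = (219.1 - 255.372) / (-4/9) = 81.61.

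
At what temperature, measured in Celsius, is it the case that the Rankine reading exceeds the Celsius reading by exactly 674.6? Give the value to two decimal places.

228.66°C

Let C be the Celsius reading. The Rankine reading is R = 1.8·C + 491.67.
Require R - C = 674.6: (0.8)·C + 491.67 = 674.6.
C = (674.6 - 491.67) / (0.8) = 228.66.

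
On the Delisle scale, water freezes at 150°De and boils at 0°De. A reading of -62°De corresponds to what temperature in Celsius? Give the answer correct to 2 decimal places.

141.33°C

Linear interpolation between the fixed points: C = (-62 - 150) × 100 / (0 - 150) = 141.3333°C.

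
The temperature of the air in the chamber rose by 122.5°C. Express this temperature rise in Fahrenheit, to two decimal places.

220.50°F

Only the scale ratio 1.8 matters for a change in temperature.
122.5 × 1.8 = 220.50.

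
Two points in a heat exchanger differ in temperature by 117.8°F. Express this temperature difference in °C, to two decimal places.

65.44°C

Only the scale ratio 5/9 matters for a change in temperature.
117.8 × 5/9 = 65.44.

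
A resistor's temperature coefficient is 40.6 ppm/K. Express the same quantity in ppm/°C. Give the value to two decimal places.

40.60 ppm/°C

Since only a temperature interval is involved, the additive offset between the scales drops out.
A change of 1°C is a change of 1 K, so per °C the value is 40.6 × 1 = 40.60.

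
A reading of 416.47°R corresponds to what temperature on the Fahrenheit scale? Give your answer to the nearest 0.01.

In Celsius: (416.47 - 491.67) × 5/9 = -41.7778°C.
In Fahrenheit: -41.7778 × 1.8 + 32 = -43.20°F.

-43.20°F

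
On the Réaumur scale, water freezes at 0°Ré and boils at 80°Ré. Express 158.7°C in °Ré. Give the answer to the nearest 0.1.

127.0°Ré

Linearly onto the Réaumur scale: 0 + (158.7000 / 100) × (80 - 0) = 127.0°Ré.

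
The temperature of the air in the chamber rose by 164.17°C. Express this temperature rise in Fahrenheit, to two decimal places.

Only the scale ratio 1.8 matters for a change in temperature.
164.17 × 1.8 = 295.51.

295.51°F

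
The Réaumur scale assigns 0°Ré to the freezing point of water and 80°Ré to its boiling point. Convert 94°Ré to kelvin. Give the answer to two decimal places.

Linear interpolation between the fixed points: C = (94 - 0) × 100 / (80 - 0) = 117.5000°C.
Then 117.5000 + 273.15 = 390.65 K.

390.65 K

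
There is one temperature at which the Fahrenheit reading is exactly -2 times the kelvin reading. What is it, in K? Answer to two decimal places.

Let K be the kelvin reading. The Fahrenheit reading is F = 1.8·K - 459.67.
Require F = -2·K: 1.8·K - 459.67 = -2·K.
(3.8)·K = 459.67  ⇒  K = 120.97.

120.97 K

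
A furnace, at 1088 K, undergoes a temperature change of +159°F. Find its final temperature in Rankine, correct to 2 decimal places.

2117.40°R

Initial temperature in Celsius: 1088 - 273.15 = 814.8500°C.
The 159°F change is an interval, so only the factor 5/9 applies: +159 × 5/9 = +88.3333°C.
Final Celsius temperature: 814.8500 + 88.3333 = 903.1833°C.
In Rankine: 903.1833 × 1.8 + 491.67 = 2117.40°R.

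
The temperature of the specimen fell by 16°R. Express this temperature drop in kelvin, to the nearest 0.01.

Only the scale ratio 5/9 matters for a change in temperature.
16 × 5/9 = 8.89.

8.89 K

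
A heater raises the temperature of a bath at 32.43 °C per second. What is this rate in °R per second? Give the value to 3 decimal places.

The quantity depends on a temperature interval, so only the ratio of degree sizes applies; the offset between the scales is irrelevant.
A change of 1°C is a change of 1.8°R, so 32.43 × 1.8 = 58.374.

58.374 °R/second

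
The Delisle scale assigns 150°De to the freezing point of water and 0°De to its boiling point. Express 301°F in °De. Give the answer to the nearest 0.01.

First in Celsius: (301 - 32) × 5/9 = 149.4444°C.
Linearly onto the Delisle scale: 150 + (149.4444 / 100) × (0 - 150) = -74.17°De.

-74.17°De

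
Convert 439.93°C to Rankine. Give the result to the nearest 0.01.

In Rankine: 439.9300 × 1.8 + 491.67 = 1283.54°R.

1283.54°R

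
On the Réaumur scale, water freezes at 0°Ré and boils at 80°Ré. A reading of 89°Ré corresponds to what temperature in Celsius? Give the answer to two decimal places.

111.25°C

Linear interpolation between the fixed points: C = (89 - 0) × 100 / (80 - 0) = 111.2500°C.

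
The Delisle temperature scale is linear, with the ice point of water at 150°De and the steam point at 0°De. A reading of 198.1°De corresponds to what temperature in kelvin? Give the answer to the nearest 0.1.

241.1 K

Linear interpolation between the fixed points: C = (198.1 - 150) × 100 / (0 - 150) = -32.0667°C.
Then -32.0667 + 273.15 = 241.1 K.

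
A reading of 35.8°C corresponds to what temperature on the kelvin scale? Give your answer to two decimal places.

In kelvin: 35.8000 + 273.15 = 308.95 K.

308.95 K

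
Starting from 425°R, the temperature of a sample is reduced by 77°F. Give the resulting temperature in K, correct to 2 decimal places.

Initial temperature in Celsius: (425 - 491.67) × 5/9 = -37.0389°C.
The 77°F change is an interval, so only the factor 5/9 applies: -77 × 5/9 = -42.7778°C.
Final Celsius temperature: -37.0389 - 42.7778 = -79.8167°C.
In kelvin: -79.8167 + 273.15 = 193.33 K.

193.33 K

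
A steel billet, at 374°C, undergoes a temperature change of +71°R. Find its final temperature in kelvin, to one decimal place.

686.6 K

The 71°R change is an interval, so only the factor 5/9 applies: +71 × 5/9 = +39.4444°C.
Final Celsius temperature: 374.0000 + 39.4444 = 413.4444°C.
In kelvin: 413.4444 + 273.15 = 686.6 K.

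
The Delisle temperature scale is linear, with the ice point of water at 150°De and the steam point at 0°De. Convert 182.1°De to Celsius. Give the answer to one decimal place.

Linear interpolation between the fixed points: C = (182.1 - 150) × 100 / (0 - 150) = -21.4000°C.

-21.4°C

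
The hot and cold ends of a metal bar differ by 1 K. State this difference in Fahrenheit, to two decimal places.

For a temperature interval the offset drops out; only the factor 1.8 applies.
1 × 1.8 = 1.80.

1.80°F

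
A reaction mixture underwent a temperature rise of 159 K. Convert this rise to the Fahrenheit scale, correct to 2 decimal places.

Only the scale ratio 1.8 matters for a change in temperature.
159 × 1.8 = 286.20.

286.20°F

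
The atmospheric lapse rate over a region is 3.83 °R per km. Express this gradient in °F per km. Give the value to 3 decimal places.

The quantity depends on a temperature interval, so only the ratio of degree sizes applies; the offset between the scales is irrelevant.
A change of 1°R is a change of 1°F, so 3.83 × 1 = 3.830.

3.830 °F/km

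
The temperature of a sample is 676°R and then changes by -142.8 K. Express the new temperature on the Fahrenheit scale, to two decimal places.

-40.71°F

Initial temperature in Celsius: (676 - 491.67) × 5/9 = 102.4056°C.
The 142.8 K change is an interval; Kelvin and Celsius degrees are the same size, so ΔC = -142.8°C.
Final Celsius temperature: 102.4056 - 142.8000 = -40.3944°C.
In Fahrenheit: -40.3944 × 1.8 + 32 = -40.71°F.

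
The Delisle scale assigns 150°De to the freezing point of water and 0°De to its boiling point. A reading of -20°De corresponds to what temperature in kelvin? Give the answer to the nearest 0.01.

386.48 K

Linear interpolation between the fixed points: C = (-20 - 150) × 100 / (0 - 150) = 113.3333°C.
Then 113.3333 + 273.15 = 386.48 K.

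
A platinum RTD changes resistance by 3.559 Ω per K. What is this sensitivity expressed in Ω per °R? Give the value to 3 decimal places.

Since only a temperature interval is involved, the additive offset between the scales drops out.
A change of 1°R is a change of 5/9 K, so per °R the value is 3.559 × 5/9 = 1.977.

1.977 Ω per °R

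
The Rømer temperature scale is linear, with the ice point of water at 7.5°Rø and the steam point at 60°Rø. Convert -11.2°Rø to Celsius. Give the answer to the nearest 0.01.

Linear interpolation between the fixed points: C = (-11.2 - 7.5) × 100 / (60 - 7.5) = -35.6190°C.

-35.62°C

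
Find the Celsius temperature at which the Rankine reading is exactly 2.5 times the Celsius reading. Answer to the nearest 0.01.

702.39°C

Let C be the Celsius reading. The Rankine reading is R = 1.8·C + 491.67.
Require R = 2.5·C: 1.8·C + 491.67 = 2.5·C.
(-0.7)·C = -491.67  ⇒  C = 702.39.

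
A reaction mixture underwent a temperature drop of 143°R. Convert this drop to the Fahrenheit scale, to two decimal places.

Rankine and Fahrenheit degrees are the same size, so the interval is unchanged: 143.00.

143.00°F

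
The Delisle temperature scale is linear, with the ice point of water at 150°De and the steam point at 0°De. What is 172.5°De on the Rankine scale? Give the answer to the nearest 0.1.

464.7°R

Linear interpolation between the fixed points: C = (172.5 - 150) × 100 / (0 - 150) = -15.0000°C.
Then -15.0000 × 1.8 + 491.67 = 464.7°R.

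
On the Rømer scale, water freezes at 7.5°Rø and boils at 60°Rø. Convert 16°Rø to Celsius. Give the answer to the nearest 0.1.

Linear interpolation between the fixed points: C = (16 - 7.5) × 100 / (60 - 7.5) = 16.1905°C.

16.2°C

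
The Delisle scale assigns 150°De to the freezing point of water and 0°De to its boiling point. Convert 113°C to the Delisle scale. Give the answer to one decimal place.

Linearly onto the Delisle scale: 150 + (113.0000 / 100) × (0 - 150) = -19.5°De.

-19.5°De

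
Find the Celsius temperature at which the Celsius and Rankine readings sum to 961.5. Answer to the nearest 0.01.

Let C be the Celsius reading. The Rankine reading is R = 1.8·C + 491.67.
Require C + R = 961.5: (2.8)·C + 491.67 = 961.5.
C = (961.5 - 491.67) / (2.8) = 167.80.

167.80°C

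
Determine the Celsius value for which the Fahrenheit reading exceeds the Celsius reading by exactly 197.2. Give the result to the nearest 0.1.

Let C be the Celsius reading. The Fahrenheit reading is F = 1.8·C + 32.
Require F - C = 197.2: (0.8)·C + 32 = 197.2.
C = (197.2 - 32) / (0.8) = 206.5.

206.5°C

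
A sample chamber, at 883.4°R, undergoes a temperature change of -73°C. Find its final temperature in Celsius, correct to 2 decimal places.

Initial temperature in Celsius: (883.4 - 491.67) × 5/9 = 217.6278°C.
Final Celsius temperature: 217.6278 - 73.0000 = 144.6278°C.

144.63°C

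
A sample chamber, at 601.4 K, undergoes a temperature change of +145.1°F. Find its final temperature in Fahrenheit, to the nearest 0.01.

Initial temperature in Celsius: 601.4 - 273.15 = 328.2500°C.
The 145.1°F change is an interval, so only the factor 5/9 applies: +145.1 × 5/9 = +80.6111°C.
Final Celsius temperature: 328.2500 + 80.6111 = 408.8611°C.
In Fahrenheit: 408.8611 × 1.8 + 32 = 767.95°F.

767.95°F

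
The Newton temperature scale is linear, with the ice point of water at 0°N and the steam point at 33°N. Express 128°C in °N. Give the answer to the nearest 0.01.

Linearly onto the Newton scale: 0 + (128.0000 / 100) × (33 - 0) = 42.24°N.

42.24°N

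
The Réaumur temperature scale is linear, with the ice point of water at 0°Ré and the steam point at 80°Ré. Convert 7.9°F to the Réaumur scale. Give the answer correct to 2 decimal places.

-10.71°Ré

First in Celsius: (7.9 - 32) × 5/9 = -13.3889°C.
Linearly onto the Réaumur scale: 0 + (-13.3889 / 100) × (80 - 0) = -10.71°Ré.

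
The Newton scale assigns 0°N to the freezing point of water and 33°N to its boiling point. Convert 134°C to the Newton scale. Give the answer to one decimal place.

Linearly onto the Newton scale: 0 + (134.0000 / 100) × (33 - 0) = 44.2°N.

44.2°N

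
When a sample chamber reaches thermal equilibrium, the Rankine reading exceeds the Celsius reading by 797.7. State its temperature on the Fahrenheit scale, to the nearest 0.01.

720.57°F

Let x be the Celsius reading; then the Rankine reading is 1.8·x + 491.67.
(1.8·x + 491.67) - x = 797.7  ⇒  (0.8)·x = 306.03  ⇒  x = 382.5375°C.
In Fahrenheit: 382.5375 × 1.8 + 32 = 720.57°F.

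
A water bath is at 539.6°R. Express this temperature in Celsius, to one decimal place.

26.6°C

In Celsius: (539.6 - 491.67) × 5/9 = 26.6278°C.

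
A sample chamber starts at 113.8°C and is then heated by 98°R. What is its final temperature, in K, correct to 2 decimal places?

441.39 K

The 98°R change is an interval, so only the factor 5/9 applies: +98 × 5/9 = +54.4444°C.
Final Celsius temperature: 113.8000 + 54.4444 = 168.2444°C.
In kelvin: 168.2444 + 273.15 = 441.39 K.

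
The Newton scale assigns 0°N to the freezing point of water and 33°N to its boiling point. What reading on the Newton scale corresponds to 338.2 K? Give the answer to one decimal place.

21.5°N

First in Celsius: 338.2 - 273.15 = 65.0500°C.
Linearly onto the Newton scale: 0 + (65.0500 / 100) × (33 - 0) = 21.5°N.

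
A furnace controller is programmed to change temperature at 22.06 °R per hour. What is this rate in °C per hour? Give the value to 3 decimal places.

12.256 °C/hour

The quantity depends on a temperature interval, so only the ratio of degree sizes applies; the offset between the scales is irrelevant.
A change of 1°R is a change of 5/9°C, so 22.06 × 5/9 = 12.256.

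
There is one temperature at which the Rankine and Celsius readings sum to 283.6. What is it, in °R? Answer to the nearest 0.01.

357.91°R

Let R be the Rankine reading. The Celsius reading is C = 5/9·R - 273.15.
Require R + C = 283.6: (14/9)·R - 273.15 = 283.6.
R = (283.6 + 273.15) / (14/9) = 357.91.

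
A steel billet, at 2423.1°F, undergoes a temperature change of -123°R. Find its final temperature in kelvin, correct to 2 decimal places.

Initial temperature in Celsius: (2423.1 - 32) × 5/9 = 1328.3889°C.
The 123°R change is an interval, so only the factor 5/9 applies: -123 × 5/9 = -68.3333°C.
Final Celsius temperature: 1328.3889 - 68.3333 = 1260.0556°C.
In kelvin: 1260.0556 + 273.15 = 1533.21 K.

1533.21 K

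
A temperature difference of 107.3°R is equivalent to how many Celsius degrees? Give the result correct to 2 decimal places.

59.61°C

For a temperature interval the offset drops out; only the factor 5/9 applies.
107.3 × 5/9 = 59.61.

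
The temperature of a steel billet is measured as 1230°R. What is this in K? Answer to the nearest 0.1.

683.3 K

In Celsius: (1230 - 491.67) × 5/9 = 410.1833°C.
In kelvin: 410.1833 + 273.15 = 683.3 K.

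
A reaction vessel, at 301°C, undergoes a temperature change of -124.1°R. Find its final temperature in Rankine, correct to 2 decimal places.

The 124.1°R change is an interval, so only the factor 5/9 applies: -124.1 × 5/9 = -68.9444°C.
Final Celsius temperature: 301.0000 - 68.9444 = 232.0556°C.
In Rankine: 232.0556 × 1.8 + 491.67 = 909.37°R.

909.37°R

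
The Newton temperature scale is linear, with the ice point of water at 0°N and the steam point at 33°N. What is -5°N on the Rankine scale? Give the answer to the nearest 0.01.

Linear interpolation between the fixed points: C = (-5 - 0) × 100 / (33 - 0) = -15.1515°C.
Then -15.1515 × 1.8 + 491.67 = 464.40°R.

464.40°R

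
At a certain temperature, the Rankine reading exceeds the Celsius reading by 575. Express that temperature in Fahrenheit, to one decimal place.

Let x be the Celsius reading; then the Rankine reading is 1.8·x + 491.67.
(1.8·x + 491.67) - x = 575  ⇒  (0.8)·x = 83.33  ⇒  x = 104.1625°C.
In Fahrenheit: 104.1625 × 1.8 + 32 = 219.5°F.

219.5°F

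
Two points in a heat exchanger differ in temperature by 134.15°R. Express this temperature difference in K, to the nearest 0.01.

For a temperature interval the offset drops out; only the factor 5/9 applies.
134.15 × 5/9 = 74.53.

74.53 K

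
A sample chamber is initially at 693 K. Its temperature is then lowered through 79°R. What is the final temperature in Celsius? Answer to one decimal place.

376.0°C

Initial temperature in Celsius: 693 - 273.15 = 419.8500°C.
The 79°R change is an interval, so only the factor 5/9 applies: -79 × 5/9 = -43.8889°C.
Final Celsius temperature: 419.8500 - 43.8889 = 375.9611°C.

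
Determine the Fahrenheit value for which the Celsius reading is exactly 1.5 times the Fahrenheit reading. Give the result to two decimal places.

Let F be the Fahrenheit reading. The Celsius reading is C = 5/9·F - 17.7778.
Require C = 1.5·F: 5/9·F - 17.7778 = 1.5·F.
(-17/18)·F = 17.7778  ⇒  F = -18.82.

-18.82°F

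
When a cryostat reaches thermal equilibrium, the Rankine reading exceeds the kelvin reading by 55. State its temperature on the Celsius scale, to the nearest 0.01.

Let x be the Rankine reading; then the kelvin reading is 5/9·x.
(5/9·x) - x = -55  ⇒  (-4/9)·x = -55  ⇒  x = 123.7500°R.
In Celsius: (123.75 - 491.67) × 5/9 = -204.40°C.

-204.40°C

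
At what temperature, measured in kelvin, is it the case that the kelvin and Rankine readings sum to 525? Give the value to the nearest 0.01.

Let K be the kelvin reading. The Rankine reading is R = 1.8·K.
Require K + R = 525: (2.8)·K = 525.
K = (525) / (2.8) = 187.50.

187.50 K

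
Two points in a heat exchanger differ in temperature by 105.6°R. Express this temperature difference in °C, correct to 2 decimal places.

58.67°C

Only the scale ratio 5/9 matters for a change in temperature.
105.6 × 5/9 = 58.67.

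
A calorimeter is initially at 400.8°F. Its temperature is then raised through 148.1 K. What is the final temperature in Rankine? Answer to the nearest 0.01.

1127.05°R

Initial temperature in Celsius: (400.8 - 32) × 5/9 = 204.8889°C.
The 148.1 K change is an interval; Kelvin and Celsius degrees are the same size, so ΔC = +148.1°C.
Final Celsius temperature: 204.8889 + 148.1000 = 352.9889°C.
In Rankine: 352.9889 × 1.8 + 491.67 = 1127.05°R.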